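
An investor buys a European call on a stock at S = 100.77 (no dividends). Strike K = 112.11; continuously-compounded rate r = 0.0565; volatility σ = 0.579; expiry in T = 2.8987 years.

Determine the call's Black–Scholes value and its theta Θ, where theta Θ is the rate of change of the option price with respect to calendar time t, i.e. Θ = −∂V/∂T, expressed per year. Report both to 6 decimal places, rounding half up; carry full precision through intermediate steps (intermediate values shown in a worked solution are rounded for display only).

price = 39.879947
Θ = -7.657741

σ√T = 0.579·√2.8987 = 0.985780
d₁ = (ln(S/K) + (r+σ²/2)T) / (σ√T) = (ln(100.77/112.11) + (0.0565+0.579²/2)·2.8987) / 0.985780 = (-0.106640 + 0.649658) / 0.985780 = 0.550851
d₂ = d₁ − σ√T = 0.550851 − 0.985780 = -0.434929
e^{−rT} = e^{−0.0565·2.8987} = 0.848932
N(d₁) = 0.709132,  N(d₂) = 0.331807
Call price V = S·N(d₁) − K·e^{−rT}·N(d₂) = 71.459245 − 31.579297 = 39.879947
φ(d₁) = (1/√(2π))·e^{−d₁²/2} = 0.342783
Θ = −S·φ(d₁)·σ/(2√T) − r·K·e^{−rT}·N(d₂) = −5.873511 − 1.784230 = -7.657741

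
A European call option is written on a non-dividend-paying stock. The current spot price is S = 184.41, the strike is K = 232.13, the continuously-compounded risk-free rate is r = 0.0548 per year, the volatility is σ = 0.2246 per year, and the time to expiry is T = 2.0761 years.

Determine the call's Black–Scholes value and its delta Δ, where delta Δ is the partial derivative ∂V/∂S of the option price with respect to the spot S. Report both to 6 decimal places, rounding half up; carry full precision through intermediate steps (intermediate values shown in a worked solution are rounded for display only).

price = 15.382237
Δ = 0.421614

σ√T = 0.2246·√2.0761 = 0.323619
d₁ = (ln(S/K) + (r+σ²/2)T) / (σ√T) = (ln(184.41/232.13) + (0.0548+0.2246²/2)·2.0761) / 0.323619 = (-0.230136 + 0.166135) / 0.323619 = -0.197767
d₂ = d₁ − σ√T = -0.197767 − 0.323619 = -0.521386
e^{−rT} = e^{−0.0548·2.0761} = 0.892463
N(d₁) = 0.421614,  N(d₂) = 0.301049
Call price V = S·N(d₁) − K·e^{−rT}·N(d₂) = 77.749779 − 62.367542 = 15.382237
Δ = N(d₁) = 0.421614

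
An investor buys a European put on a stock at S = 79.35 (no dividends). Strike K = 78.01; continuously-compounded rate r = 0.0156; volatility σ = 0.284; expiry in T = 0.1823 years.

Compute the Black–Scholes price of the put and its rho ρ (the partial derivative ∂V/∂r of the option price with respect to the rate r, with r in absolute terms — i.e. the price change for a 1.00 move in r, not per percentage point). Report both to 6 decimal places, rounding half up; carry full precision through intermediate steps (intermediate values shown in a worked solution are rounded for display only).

σ√T = 0.284·√0.1823 = 0.121258
d₁ = (ln(S/K) + (r+σ²/2)T) / (σ√T) = (ln(79.35/78.01) + (0.0156+0.284²/2)·0.1823) / 0.121258 = (0.017031 + 0.010196) / 0.121258 = 0.224538
d₂ = d₁ − σ√T = 0.224538 − 0.121258 = 0.103280
e^{−rT} = e^{−0.0156·0.1823} = 0.997160
N(−d₁) = 0.411169,  N(−d₂) = 0.458871
Put price V = K·e^{−rT}·N(−d₂) − S·N(−d₁) = 35.694835 − 32.626291 = 3.068545
ρ = −K·T·e^{−rT}·N(−d₂) = -6.507168

price = 3.068545
ρ = -6.507168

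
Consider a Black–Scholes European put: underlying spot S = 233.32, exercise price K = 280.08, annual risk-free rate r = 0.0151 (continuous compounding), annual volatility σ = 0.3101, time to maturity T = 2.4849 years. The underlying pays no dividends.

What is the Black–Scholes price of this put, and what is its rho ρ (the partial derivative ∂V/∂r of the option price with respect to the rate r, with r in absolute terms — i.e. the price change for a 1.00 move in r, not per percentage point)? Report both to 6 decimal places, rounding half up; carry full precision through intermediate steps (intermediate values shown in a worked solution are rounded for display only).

price = 68.872009
ρ = -473.167173

σ√T = 0.3101·√2.4849 = 0.488828
d₁ = (ln(S/K) + (r+σ²/2)T) / (σ√T) = (ln(233.32/280.08) + (0.0151+0.3101²/2)·2.4849) / 0.488828 = (-0.182664 + 0.156998) / 0.488828 = -0.052505
d₂ = d₁ − σ√T = -0.052505 − 0.488828 = -0.541333
e^{−rT} = e^{−0.0151·2.4849} = 0.963173
N(−d₁) = 0.520937,  N(−d₂) = 0.705861
Put price V = K·e^{−rT}·N(−d₂) − S·N(−d₁) = 190.416988 − 121.544979 = 68.872009
ρ = −K·T·e^{−rT}·N(−d₂) = -473.167173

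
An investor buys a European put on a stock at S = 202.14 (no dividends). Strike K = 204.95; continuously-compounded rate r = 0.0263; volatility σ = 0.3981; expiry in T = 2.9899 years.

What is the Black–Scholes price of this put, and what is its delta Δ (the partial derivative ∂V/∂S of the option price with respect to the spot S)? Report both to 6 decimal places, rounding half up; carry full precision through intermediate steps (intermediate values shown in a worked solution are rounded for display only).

σ√T = 0.3981·√2.9899 = 0.688368
d₁ = (ln(S/K) + (r+σ²/2)T) / (σ√T) = (ln(202.14/204.95) + (0.0263+0.3981²/2)·2.9899) / 0.688368 = (-0.013806 + 0.315559) / 0.688368 = 0.438362
d₂ = d₁ − σ√T = 0.438362 − 0.688368 = -0.250006
e^{−rT} = e^{−0.0263·2.9899} = 0.924378
N(−d₁) = 0.330562,  N(−d₂) = 0.598709
Put price V = K·e^{−rT}·N(−d₂) − S·N(−d₁) = 113.426111 − 66.819827 = 46.606284
Δ = −N(−d₁) = -0.330562

price = 46.606284
Δ = -0.330562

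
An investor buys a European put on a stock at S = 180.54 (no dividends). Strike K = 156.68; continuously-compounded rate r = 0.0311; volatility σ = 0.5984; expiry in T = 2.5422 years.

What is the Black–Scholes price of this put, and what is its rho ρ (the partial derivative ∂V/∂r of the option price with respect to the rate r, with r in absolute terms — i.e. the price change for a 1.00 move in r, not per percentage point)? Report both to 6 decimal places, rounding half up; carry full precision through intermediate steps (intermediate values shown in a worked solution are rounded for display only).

price = 43.221951
ρ = -219.720422

σ√T = 0.5984·√2.5422 = 0.954106
d₁ = (ln(S/K) + (r+σ²/2)T) / (σ√T) = (ln(180.54/156.68) + (0.0311+0.5984²/2)·2.5422) / 0.954106 = (0.141747 + 0.534221) / 0.954106 = 0.708483
d₂ = d₁ − σ√T = 0.708483 − 0.954106 = -0.245622
e^{−rT} = e^{−0.0311·2.5422} = 0.923982
N(−d₁) = 0.239323,  N(−d₂) = 0.597013
Put price V = K·e^{−rT}·N(−d₂) − S·N(−d₁) = 86.429243 − 43.207292 = 43.221951
ρ = −K·T·e^{−rT}·N(−d₂) = -219.720422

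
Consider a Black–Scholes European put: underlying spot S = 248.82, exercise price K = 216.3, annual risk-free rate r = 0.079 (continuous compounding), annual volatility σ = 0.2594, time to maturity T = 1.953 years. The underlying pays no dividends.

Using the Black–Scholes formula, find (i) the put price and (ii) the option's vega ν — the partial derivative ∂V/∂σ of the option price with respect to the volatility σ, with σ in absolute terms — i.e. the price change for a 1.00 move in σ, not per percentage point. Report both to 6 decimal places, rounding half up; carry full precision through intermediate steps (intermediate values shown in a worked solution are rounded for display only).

σ√T = 0.2594·√1.953 = 0.362511
d₁ = (ln(S/K) + (r+σ²/2)T) / (σ√T) = (ln(248.82/216.3) + (0.079+0.2594²/2)·1.953) / 0.362511 = (0.140063 + 0.219994) / 0.362511 = 0.993232
d₂ = d₁ − σ√T = 0.993232 − 0.362511 = 0.630721
e^{−rT} = e^{−0.079·1.953} = 0.857026
N(−d₁) = 0.160298,  N(−d₂) = 0.264111
Put price V = K·e^{−rT}·N(−d₂) − S·N(−d₁) = 48.959581 − 39.885453 = 9.074128
φ(d₁) = (1/√(2π))·e^{−d₁²/2} = 0.243608
ν = S·φ(d₁)·√T = 84.708801

price = 9.074128
ν = 84.708801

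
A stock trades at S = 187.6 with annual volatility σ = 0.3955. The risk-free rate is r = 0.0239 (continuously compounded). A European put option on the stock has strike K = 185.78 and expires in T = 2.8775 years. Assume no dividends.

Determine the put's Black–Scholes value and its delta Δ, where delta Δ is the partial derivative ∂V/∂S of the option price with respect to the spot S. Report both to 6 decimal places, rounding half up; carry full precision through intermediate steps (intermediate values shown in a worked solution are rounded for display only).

σ√T = 0.3955·√2.8775 = 0.670894
d₁ = (ln(S/K) + (r+σ²/2)T) / (σ√T) = (ln(187.6/185.78) + (0.0239+0.3955²/2)·2.8775) / 0.670894 = (0.009749 + 0.293822) / 0.670894 = 0.452487
d₂ = d₁ − σ√T = 0.452487 − 0.670894 = -0.218408
e^{−rT} = e^{−0.0239·2.8775} = 0.933539
N(−d₁) = 0.325459,  N(−d₂) = 0.586444
Put price V = K·e^{−rT}·N(−d₂) − S·N(−d₁) = 101.708748 − 61.056150 = 40.652597
Δ = −N(−d₁) = -0.325459

price = 40.652597
Δ = -0.325459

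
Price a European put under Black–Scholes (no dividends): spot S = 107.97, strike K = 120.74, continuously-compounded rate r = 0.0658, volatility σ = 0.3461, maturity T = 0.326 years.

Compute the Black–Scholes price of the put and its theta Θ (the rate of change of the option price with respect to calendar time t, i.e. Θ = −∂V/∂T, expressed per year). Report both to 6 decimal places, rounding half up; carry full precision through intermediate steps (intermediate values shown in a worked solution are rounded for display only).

σ√T = 0.3461·√0.326 = 0.197611
d₁ = (ln(S/K) + (r+σ²/2)T) / (σ√T) = (ln(107.97/120.74) + (0.0658+0.3461²/2)·0.326) / 0.197611 = (-0.111786 + 0.040976) / 0.197611 = -0.358332
d₂ = d₁ − σ√T = -0.358332 − 0.197611 = -0.555943
e^{−rT} = e^{−0.0658·0.326} = 0.978778
N(−d₁) = 0.639953,  N(−d₂) = 0.710875
Put price V = K·e^{−rT}·N(−d₂) − S·N(−d₁) = 84.009516 − 69.095688 = 14.913829
φ(d₁) = (1/√(2π))·e^{−d₁²/2} = 0.374135
Θ = −S·φ(d₁)·σ/(2√T) + r·K·e^{−rT}·N(−d₂) = −12.243169 + 5.527826 = -6.715343

price = 14.913829
Θ = -6.715343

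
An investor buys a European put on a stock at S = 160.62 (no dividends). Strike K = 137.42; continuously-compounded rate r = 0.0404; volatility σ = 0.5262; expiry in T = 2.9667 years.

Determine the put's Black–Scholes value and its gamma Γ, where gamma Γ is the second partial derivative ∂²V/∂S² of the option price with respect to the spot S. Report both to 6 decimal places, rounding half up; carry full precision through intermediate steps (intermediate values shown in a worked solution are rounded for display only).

σ√T = 0.5262·√2.9667 = 0.906333
d₁ = (ln(S/K) + (r+σ²/2)T) / (σ√T) = (ln(160.62/137.42) + (0.0404+0.5262²/2)·2.9667) / 0.906333 = (0.155999 + 0.530574) / 0.906333 = 0.757529
d₂ = d₁ − σ√T = 0.757529 − 0.906333 = -0.148803
e^{−rT} = e^{−0.0404·2.9667} = 0.887049
N(−d₁) = 0.224366,  N(−d₂) = 0.559146
Put price V = K·e^{−rT}·N(−d₂) − S·N(−d₁) = 68.158913 − 36.037733 = 32.121179
φ(d₁) = (1/√(2π))·e^{−d₁²/2} = 0.299433
Γ = φ(d₁) / (S·σ·√T) = 0.002057

price = 32.121179
Γ = 0.002057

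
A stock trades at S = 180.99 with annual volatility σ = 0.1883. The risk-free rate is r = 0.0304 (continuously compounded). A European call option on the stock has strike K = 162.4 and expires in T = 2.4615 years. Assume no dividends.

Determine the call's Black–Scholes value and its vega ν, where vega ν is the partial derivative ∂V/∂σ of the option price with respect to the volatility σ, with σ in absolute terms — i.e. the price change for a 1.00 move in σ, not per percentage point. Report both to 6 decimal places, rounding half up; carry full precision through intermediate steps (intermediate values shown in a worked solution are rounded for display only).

σ√T = 0.1883·√2.4615 = 0.295427
d₁ = (ln(S/K) + (r+σ²/2)T) / (σ√T) = (ln(180.99/162.4) + (0.0304+0.1883²/2)·2.4615) / 0.295427 = (0.108379 + 0.118468) / 0.295427 = 0.767863
d₂ = d₁ − σ√T = 0.767863 − 0.295427 = 0.472436
e^{−rT} = e^{−0.0304·2.4615} = 0.927902
N(d₁) = 0.778716,  N(d₂) = 0.681692
Call price V = S·N(d₁) − K·e^{−rT}·N(d₂) = 140.939762 − 102.725030 = 38.214732
φ(d₁) = (1/√(2π))·e^{−d₁²/2} = 0.297082
ν = S·φ(d₁)·√T = 84.359028

price = 38.214732
ν = 84.359028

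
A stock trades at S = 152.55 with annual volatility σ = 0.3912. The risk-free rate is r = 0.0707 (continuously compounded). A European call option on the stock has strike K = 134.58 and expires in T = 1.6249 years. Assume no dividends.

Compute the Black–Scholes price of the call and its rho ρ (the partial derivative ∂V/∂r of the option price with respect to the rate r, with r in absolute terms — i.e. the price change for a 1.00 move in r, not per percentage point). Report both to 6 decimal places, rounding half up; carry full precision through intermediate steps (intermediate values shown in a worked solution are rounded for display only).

σ√T = 0.3912·√1.6249 = 0.498669
d₁ = (ln(S/K) + (r+σ²/2)T) / (σ√T) = (ln(152.55/134.58) + (0.0707+0.3912²/2)·1.6249) / 0.498669 = (0.125334 + 0.239216) / 0.498669 = 0.731045
d₂ = d₁ − σ√T = 0.731045 − 0.498669 = 0.232376
e^{−rT} = e^{−0.0707·1.6249} = 0.891473
N(d₁) = 0.767624,  N(d₂) = 0.591877
Call price V = S·N(d₁) − K·e^{−rT}·N(d₂) = 117.101065 − 71.010098 = 46.090967
ρ = K·T·e^{−rT}·N(d₂) = 115.384309

price = 46.090967
ρ = 115.384309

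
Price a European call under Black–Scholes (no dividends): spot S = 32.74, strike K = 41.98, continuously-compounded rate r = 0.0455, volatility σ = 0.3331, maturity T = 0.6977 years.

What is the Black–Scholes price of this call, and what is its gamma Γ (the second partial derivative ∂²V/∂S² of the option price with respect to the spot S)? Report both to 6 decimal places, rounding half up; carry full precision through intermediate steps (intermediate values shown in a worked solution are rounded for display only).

price = 1.258245
Γ = 0.035678

σ√T = 0.3331·√0.6977 = 0.278233
d₁ = (ln(S/K) + (r+σ²/2)T) / (σ√T) = (ln(32.74/41.98) + (0.0455+0.3331²/2)·0.6977) / 0.278233 = (-0.248596 + 0.070452) / 0.278233 = -0.640267
d₂ = d₁ − σ√T = -0.640267 − 0.278233 = -0.918500
e^{−rT} = e^{−0.0455·0.6977} = 0.968753
N(d₁) = 0.261000,  N(d₂) = 0.179179
Call price V = S·N(d₁) − K·e^{−rT}·N(d₂) = 8.545125 − 7.286880 = 1.258245
φ(d₁) = (1/√(2π))·e^{−d₁²/2} = 0.325007
Γ = φ(d₁) / (S·σ·√T) = 0.035678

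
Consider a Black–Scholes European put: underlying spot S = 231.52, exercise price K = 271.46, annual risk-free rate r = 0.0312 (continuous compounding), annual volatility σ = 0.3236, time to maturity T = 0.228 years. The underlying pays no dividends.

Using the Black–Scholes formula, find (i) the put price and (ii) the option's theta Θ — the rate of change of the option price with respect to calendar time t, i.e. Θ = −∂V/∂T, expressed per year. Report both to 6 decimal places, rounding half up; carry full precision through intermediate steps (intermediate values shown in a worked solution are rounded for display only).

σ√T = 0.3236·√0.228 = 0.154517
d₁ = (ln(S/K) + (r+σ²/2)T) / (σ√T) = (ln(231.52/271.46) + (0.0312+0.3236²/2)·0.228) / 0.154517 = (-0.159149 + 0.019051) / 0.154517 = -0.906679
d₂ = d₁ − σ√T = -0.906679 − 0.154517 = -1.061196
e^{−rT} = e^{−0.0312·0.228} = 0.992912
N(−d₁) = 0.817712,  N(−d₂) = 0.855700
Put price V = K·e^{−rT}·N(−d₂) − S·N(−d₁) = 230.641655 − 189.316612 = 41.325043
φ(d₁) = (1/√(2π))·e^{−d₁²/2} = 0.264485
Θ = −S·φ(d₁)·σ/(2√T) + r·K·e^{−rT}·N(−d₂) = −20.749143 + 7.196020 = -13.553123

price = 41.325043
Θ = -13.553123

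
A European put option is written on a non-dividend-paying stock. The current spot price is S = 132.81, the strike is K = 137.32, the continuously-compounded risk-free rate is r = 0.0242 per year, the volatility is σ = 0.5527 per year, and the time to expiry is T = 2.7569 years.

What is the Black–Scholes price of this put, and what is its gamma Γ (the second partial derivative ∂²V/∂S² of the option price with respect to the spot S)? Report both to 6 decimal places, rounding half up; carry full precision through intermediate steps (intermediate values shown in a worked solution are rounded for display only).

price = 44.051635
Γ = 0.002896

σ√T = 0.5527·√2.7569 = 0.917698
d₁ = (ln(S/K) + (r+σ²/2)T) / (σ√T) = (ln(132.81/137.32) + (0.0242+0.5527²/2)·2.7569) / 0.917698 = (-0.033394 + 0.487802) / 0.917698 = 0.495160
d₂ = d₁ − σ√T = 0.495160 − 0.917698 = -0.422538
e^{−rT} = e^{−0.0242·2.7569} = 0.935460
N(−d₁) = 0.310244,  N(−d₂) = 0.663684
Put price V = K·e^{−rT}·N(−d₂) − S·N(−d₁) = 85.255077 − 41.203442 = 44.051635
φ(d₁) = (1/√(2π))·e^{−d₁²/2} = 0.352914
Γ = φ(d₁) / (S·σ·√T) = 0.002896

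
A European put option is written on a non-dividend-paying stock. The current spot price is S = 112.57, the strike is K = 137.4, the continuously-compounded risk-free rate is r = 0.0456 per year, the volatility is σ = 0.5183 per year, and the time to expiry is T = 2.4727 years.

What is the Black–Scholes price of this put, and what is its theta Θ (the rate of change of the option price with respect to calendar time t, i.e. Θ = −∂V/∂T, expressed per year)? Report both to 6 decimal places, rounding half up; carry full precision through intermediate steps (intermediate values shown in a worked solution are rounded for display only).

σ√T = 0.5183·√2.4727 = 0.815017
d₁ = (ln(S/K) + (r+σ²/2)T) / (σ√T) = (ln(112.57/137.4) + (0.0456+0.5183²/2)·2.4727) / 0.815017 = (-0.199321 + 0.444882) / 0.815017 = 0.301295
d₂ = d₁ − σ√T = 0.301295 − 0.815017 = -0.513722
e^{−rT} = e^{−0.0456·2.4727} = 0.893369
N(−d₁) = 0.381595,  N(−d₂) = 0.696277
Put price V = K·e^{−rT}·N(−d₂) − S·N(−d₁) = 85.467270 − 42.956122 = 42.511149
φ(d₁) = (1/√(2π))·e^{−d₁²/2} = 0.381239
Θ = −S·φ(d₁)·σ/(2√T) + r·K·e^{−rT}·N(−d₂) = −7.072711 + 3.897308 = -3.175403

price = 42.511149
Θ = -3.175403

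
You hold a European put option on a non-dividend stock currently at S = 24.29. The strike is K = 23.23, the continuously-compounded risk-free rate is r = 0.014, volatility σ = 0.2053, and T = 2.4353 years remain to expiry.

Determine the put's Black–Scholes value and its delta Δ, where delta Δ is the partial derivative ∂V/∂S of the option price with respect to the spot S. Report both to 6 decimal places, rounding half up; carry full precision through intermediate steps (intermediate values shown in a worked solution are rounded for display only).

σ√T = 0.2053·√2.4353 = 0.320380
d₁ = (ln(S/K) + (r+σ²/2)T) / (σ√T) = (ln(24.29/23.23) + (0.014+0.2053²/2)·2.4353) / 0.320380 = (0.044620 + 0.085416) / 0.320380 = 0.405881
d₂ = d₁ − σ√T = 0.405881 − 0.320380 = 0.085501
e^{−rT} = e^{−0.014·2.4353} = 0.966480
N(−d₁) = 0.342415,  N(−d₂) = 0.465932
Put price V = K·e^{−rT}·N(−d₂) − S·N(−d₁) = 10.460789 − 8.317263 = 2.143526
Δ = −N(−d₁) = -0.342415

price = 2.143526
Δ = -0.342415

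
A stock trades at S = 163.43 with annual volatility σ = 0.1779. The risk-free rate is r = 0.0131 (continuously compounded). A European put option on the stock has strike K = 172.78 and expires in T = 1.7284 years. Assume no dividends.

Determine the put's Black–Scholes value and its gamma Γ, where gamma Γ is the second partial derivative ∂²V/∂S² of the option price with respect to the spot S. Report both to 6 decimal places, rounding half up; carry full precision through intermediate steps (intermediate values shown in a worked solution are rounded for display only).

σ√T = 0.1779·√1.7284 = 0.233883
d₁ = (ln(S/K) + (r+σ²/2)T) / (σ√T) = (ln(163.43/172.78) + (0.0131+0.1779²/2)·1.7284) / 0.233883 = (-0.055634 + 0.049993) / 0.233883 = -0.024122
d₂ = d₁ − σ√T = -0.024122 − 0.233883 = -0.258005
e^{−rT} = e^{−0.0131·1.7284} = 0.977612
N(−d₁) = 0.509622,  N(−d₂) = 0.601798
Put price V = K·e^{−rT}·N(−d₂) − S·N(−d₁) = 101.650891 − 83.287590 = 18.363301
φ(d₁) = (1/√(2π))·e^{−d₁²/2} = 0.398826
Γ = φ(d₁) / (S·σ·√T) = 0.010434

price = 18.363301
Γ = 0.010434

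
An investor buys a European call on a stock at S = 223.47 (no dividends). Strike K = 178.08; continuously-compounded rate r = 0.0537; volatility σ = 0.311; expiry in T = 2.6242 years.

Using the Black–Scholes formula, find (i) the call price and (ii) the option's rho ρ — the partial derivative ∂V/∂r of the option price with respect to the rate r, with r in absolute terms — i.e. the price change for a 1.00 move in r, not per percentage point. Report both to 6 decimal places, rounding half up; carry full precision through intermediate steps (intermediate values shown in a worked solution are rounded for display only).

price = 81.276209
ρ = 277.567453

σ√T = 0.311·√2.6242 = 0.503801
d₁ = (ln(S/K) + (r+σ²/2)T) / (σ√T) = (ln(223.47/178.08) + (0.0537+0.311²/2)·2.6242) / 0.503801 = (0.227044 + 0.267827) / 0.503801 = 0.982276
d₂ = d₁ − σ√T = 0.982276 − 0.503801 = 0.478475
e^{−rT} = e^{−0.0537·2.6242} = 0.868559
N(d₁) = 0.837018,  N(d₂) = 0.683844
Call price V = S·N(d₁) − K·e^{−rT}·N(d₂) = 187.048426 − 105.772218 = 81.276209
ρ = K·T·e^{−rT}·N(d₂) = 277.567453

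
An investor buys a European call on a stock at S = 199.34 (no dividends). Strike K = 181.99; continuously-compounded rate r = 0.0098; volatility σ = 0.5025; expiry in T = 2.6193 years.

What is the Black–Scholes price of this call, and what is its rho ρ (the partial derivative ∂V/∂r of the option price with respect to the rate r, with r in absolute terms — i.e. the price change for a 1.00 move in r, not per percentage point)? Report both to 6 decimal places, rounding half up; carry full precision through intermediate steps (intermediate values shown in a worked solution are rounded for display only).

price = 71.027422
ρ = 184.094594

σ√T = 0.5025·√2.6193 = 0.813259
d₁ = (ln(S/K) + (r+σ²/2)T) / (σ√T) = (ln(199.34/181.99) + (0.0098+0.5025²/2)·2.6193) / 0.813259 = (0.091060 + 0.356364) / 0.813259 = 0.550162
d₂ = d₁ − σ√T = 0.550162 − 0.813259 = -0.263096
e^{−rT} = e^{−0.0098·2.6193} = 0.974658
N(d₁) = 0.708896,  N(d₂) = 0.396238
Call price V = S·N(d₁) − K·e^{−rT}·N(d₂) = 141.311312 − 70.283890 = 71.027422
ρ = K·T·e^{−rT}·N(d₂) = 184.094594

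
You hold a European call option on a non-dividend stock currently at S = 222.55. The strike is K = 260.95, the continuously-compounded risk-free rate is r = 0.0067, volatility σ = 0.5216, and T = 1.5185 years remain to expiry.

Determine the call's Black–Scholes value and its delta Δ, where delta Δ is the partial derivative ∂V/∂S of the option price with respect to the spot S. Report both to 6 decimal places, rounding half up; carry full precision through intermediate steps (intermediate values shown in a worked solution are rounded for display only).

σ√T = 0.5216·√1.5185 = 0.642754
d₁ = (ln(S/K) + (r+σ²/2)T) / (σ√T) = (ln(222.55/260.95) + (0.0067+0.5216²/2)·1.5185) / 0.642754 = (-0.159177 + 0.216740) / 0.642754 = 0.089557
d₂ = d₁ − σ√T = 0.089557 − 0.642754 = -0.553197
e^{−rT} = e^{−0.0067·1.5185} = 0.989878
N(d₁) = 0.535681,  N(d₂) = 0.290064
Call price V = S·N(d₁) − K·e^{−rT}·N(d₂) = 119.215710 − 74.926102 = 44.289608
Δ = N(d₁) = 0.535681

price = 44.289608
Δ = 0.535681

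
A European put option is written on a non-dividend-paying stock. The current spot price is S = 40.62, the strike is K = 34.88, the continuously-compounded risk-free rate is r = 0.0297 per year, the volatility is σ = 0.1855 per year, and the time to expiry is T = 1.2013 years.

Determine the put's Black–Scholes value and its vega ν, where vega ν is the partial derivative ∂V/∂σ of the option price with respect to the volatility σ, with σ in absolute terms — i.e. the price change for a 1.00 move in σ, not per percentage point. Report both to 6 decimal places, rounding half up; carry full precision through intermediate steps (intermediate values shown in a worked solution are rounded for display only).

σ√T = 0.1855·√1.2013 = 0.203315
d₁ = (ln(S/K) + (r+σ²/2)T) / (σ√T) = (ln(40.62/34.88) + (0.0297+0.1855²/2)·1.2013) / 0.203315 = (0.152347 + 0.056347) / 0.203315 = 1.026456
d₂ = d₁ − σ√T = 1.026456 − 0.203315 = 0.823141
e^{−rT} = e^{−0.0297·1.2013} = 0.964950
N(−d₁) = 0.152338,  N(−d₂) = 0.205214
Put price V = K·e^{−rT}·N(−d₂) − S·N(−d₁) = 6.906978 − 6.187980 = 0.718998
φ(d₁) = (1/√(2π))·e^{−d₁²/2} = 0.235571
ν = S·φ(d₁)·√T = 10.487854

price = 0.718998
ν = 10.487854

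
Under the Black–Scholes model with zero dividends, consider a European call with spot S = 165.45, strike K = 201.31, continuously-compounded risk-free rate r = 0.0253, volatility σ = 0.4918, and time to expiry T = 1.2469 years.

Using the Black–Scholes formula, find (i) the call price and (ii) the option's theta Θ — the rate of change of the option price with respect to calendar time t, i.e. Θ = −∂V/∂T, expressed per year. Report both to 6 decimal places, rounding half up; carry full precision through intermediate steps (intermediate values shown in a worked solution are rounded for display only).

price = 25.887650
Θ = -15.926447

σ√T = 0.4918·√1.2469 = 0.549167
d₁ = (ln(S/K) + (r+σ²/2)T) / (σ√T) = (ln(165.45/201.31) + (0.0253+0.4918²/2)·1.2469) / 0.549167 = (-0.196177 + 0.182339) / 0.549167 = -0.025199
d₂ = d₁ − σ√T = -0.025199 − 0.549167 = -0.574366
e^{−rT} = e^{−0.0253·1.2469} = 0.968946
N(d₁) = 0.489948,  N(d₂) = 0.282860
Call price V = S·N(d₁) − K·e^{−rT}·N(d₂) = 81.061938 − 55.174288 = 25.887650
φ(d₁) = (1/√(2π))·e^{−d₁²/2} = 0.398816
Θ = −S·φ(d₁)·σ/(2√T) − r·K·e^{−rT}·N(d₂) = −14.530537 − 1.395909 = -15.926447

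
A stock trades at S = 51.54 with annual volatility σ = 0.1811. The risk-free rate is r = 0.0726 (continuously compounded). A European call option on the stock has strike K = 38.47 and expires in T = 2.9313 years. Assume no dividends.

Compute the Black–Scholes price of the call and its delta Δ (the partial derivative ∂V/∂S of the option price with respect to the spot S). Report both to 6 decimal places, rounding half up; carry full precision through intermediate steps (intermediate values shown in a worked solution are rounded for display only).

price = 20.710942
Δ = 0.962843

σ√T = 0.1811·√2.9313 = 0.310062
d₁ = (ln(S/K) + (r+σ²/2)T) / (σ√T) = (ln(51.54/38.47) + (0.0726+0.1811²/2)·2.9313) / 0.310062 = (0.292479 + 0.260882) / 0.310062 = 1.784679
d₂ = d₁ − σ√T = 1.784679 − 0.310062 = 1.474617
e^{−rT} = e^{−0.0726·2.9313} = 0.808308
N(d₁) = 0.962843,  N(d₂) = 0.929842
Call price V = S·N(d₁) − K·e^{−rT}·N(d₂) = 49.624942 − 28.914001 = 20.710942
Δ = N(d₁) = 0.962843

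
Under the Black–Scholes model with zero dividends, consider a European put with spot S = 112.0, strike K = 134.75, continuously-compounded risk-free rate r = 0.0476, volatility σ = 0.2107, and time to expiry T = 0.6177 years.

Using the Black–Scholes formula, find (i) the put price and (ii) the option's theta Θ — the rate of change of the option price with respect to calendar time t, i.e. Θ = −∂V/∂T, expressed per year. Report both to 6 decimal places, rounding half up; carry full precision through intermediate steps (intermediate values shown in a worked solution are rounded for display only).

σ√T = 0.2107·√0.6177 = 0.165597
d₁ = (ln(S/K) + (r+σ²/2)T) / (σ√T) = (ln(112.0/134.75) + (0.0476+0.2107²/2)·0.6177) / 0.165597 = (-0.184922 + 0.043114) / 0.165597 = -0.856346
d₂ = d₁ − σ√T = -0.856346 − 0.165597 = -1.021943
e^{−rT} = e^{−0.0476·0.6177} = 0.971026
N(−d₁) = 0.804097,  N(−d₂) = 0.846596
Put price V = K·e^{−rT}·N(−d₂) − S·N(−d₁) = 110.773450 − 90.058834 = 20.714616
φ(d₁) = (1/√(2π))·e^{−d₁²/2} = 0.276484
Θ = −S·φ(d₁)·σ/(2√T) + r·K·e^{−rT}·N(−d₂) = −4.150818 + 5.272816 = 1.121999

price = 20.714616
Θ = 1.121999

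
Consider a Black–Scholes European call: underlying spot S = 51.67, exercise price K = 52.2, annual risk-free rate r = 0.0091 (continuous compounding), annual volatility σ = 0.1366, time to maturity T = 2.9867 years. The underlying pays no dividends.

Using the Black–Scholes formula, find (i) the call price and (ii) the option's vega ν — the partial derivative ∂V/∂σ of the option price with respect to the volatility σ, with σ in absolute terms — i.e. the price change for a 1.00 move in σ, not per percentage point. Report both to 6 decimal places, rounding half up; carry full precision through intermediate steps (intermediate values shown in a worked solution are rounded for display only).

σ√T = 0.1366·√2.9867 = 0.236073
d₁ = (ln(S/K) + (r+σ²/2)T) / (σ√T) = (ln(51.67/52.2) + (0.0091+0.1366²/2)·2.9867) / 0.236073 = (-0.010205 + 0.055044) / 0.236073 = 0.189937
d₂ = d₁ − σ√T = 0.189937 − 0.236073 = -0.046136
e^{−rT} = e^{−0.0091·2.9867} = 0.973187
N(d₁) = 0.575321,  N(d₂) = 0.481601
Call price V = S·N(d₁) − K·e^{−rT}·N(d₂) = 29.726828 − 24.465505 = 5.261323
φ(d₁) = (1/√(2π))·e^{−d₁²/2} = 0.391811
ν = S·φ(d₁)·√T = 34.987305

price = 5.261323
ν = 34.987305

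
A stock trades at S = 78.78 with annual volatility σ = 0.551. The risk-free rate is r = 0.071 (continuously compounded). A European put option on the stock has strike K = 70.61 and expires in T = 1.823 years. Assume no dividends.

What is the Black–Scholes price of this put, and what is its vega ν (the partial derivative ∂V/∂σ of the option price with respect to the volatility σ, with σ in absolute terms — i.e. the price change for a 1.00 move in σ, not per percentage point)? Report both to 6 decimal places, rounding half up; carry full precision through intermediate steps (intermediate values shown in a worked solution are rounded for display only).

price = 13.044714
ν = 33.373106

σ√T = 0.551·√1.823 = 0.743952
d₁ = (ln(S/K) + (r+σ²/2)T) / (σ√T) = (ln(78.78/70.61) + (0.071+0.551²/2)·1.823) / 0.743952 = (0.109487 + 0.406165) / 0.743952 = 0.693126
d₂ = d₁ − σ√T = 0.693126 − 0.743952 = -0.050826
e^{−rT} = e^{−0.071·1.823} = 0.878593
N(−d₁) = 0.244115,  N(−d₂) = 0.520268
Put price V = K·e^{−rT}·N(−d₂) − S·N(−d₁) = 32.276106 − 19.231392 = 13.044714
φ(d₁) = (1/√(2π))·e^{−d₁²/2} = 0.313753
ν = S·φ(d₁)·√T = 33.373106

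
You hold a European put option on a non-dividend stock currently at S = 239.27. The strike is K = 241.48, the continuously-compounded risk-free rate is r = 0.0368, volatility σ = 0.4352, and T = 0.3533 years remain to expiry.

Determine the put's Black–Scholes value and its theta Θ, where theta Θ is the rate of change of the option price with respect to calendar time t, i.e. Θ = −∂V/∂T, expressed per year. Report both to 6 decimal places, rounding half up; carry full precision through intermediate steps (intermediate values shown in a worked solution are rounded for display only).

price = 24.124712
Θ = -29.798237

σ√T = 0.4352·√0.3533 = 0.258679
d₁ = (ln(S/K) + (r+σ²/2)T) / (σ√T) = (ln(239.27/241.48) + (0.0368+0.4352²/2)·0.3533) / 0.258679 = (-0.009194 + 0.046459) / 0.258679 = 0.144058
d₂ = d₁ − σ√T = 0.144058 − 0.258679 = -0.114621
e^{−rT} = e^{−0.0368·0.3533} = 0.987083
N(−d₁) = 0.442727,  N(−d₂) = 0.545627
Put price V = K·e^{−rT}·N(−d₂) − S·N(−d₁) = 130.056078 − 105.931366 = 24.124712
φ(d₁) = (1/√(2π))·e^{−d₁²/2} = 0.394824
Θ = −S·φ(d₁)·σ/(2√T) + r·K·e^{−rT}·N(−d₂) = −34.584300 + 4.786064 = -29.798237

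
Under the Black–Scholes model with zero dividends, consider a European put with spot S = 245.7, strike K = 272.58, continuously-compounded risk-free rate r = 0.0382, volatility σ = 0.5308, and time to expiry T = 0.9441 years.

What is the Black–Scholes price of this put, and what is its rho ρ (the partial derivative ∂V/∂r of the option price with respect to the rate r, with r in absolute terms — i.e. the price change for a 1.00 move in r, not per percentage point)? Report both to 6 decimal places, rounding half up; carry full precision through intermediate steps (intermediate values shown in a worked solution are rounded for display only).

σ√T = 0.5308·√0.9441 = 0.515751
d₁ = (ln(S/K) + (r+σ²/2)T) / (σ√T) = (ln(245.7/272.58) + (0.0382+0.5308²/2)·0.9441) / 0.515751 = (-0.103821 + 0.169064) / 0.515751 = 0.126501
d₂ = d₁ − σ√T = 0.126501 − 0.515751 = -0.389249
e^{−rT} = e^{−0.0382·0.9441} = 0.964578
N(−d₁) = 0.449668,  N(−d₂) = 0.651454
Put price V = K·e^{−rT}·N(−d₂) − S·N(−d₁) = 171.283367 − 110.483310 = 60.800057
ρ = −K·T·e^{−rT}·N(−d₂) = -161.708627

price = 60.800057
ρ = -161.708627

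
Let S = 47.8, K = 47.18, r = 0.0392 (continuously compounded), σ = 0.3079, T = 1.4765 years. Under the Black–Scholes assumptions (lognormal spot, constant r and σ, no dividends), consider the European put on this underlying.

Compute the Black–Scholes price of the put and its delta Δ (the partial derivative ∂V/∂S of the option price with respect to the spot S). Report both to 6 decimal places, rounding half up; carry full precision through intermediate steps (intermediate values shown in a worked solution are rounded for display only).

σ√T = 0.3079·√1.4765 = 0.374133
d₁ = (ln(S/K) + (r+σ²/2)T) / (σ√T) = (ln(47.8/47.18) + (0.0392+0.3079²/2)·1.4765) / 0.374133 = (0.013056 + 0.127867) / 0.374133 = 0.376663
d₂ = d₁ − σ√T = 0.376663 − 0.374133 = 0.002530
e^{−rT} = e^{−0.0392·1.4765} = 0.943764
N(−d₁) = 0.353212,  N(−d₂) = 0.498991
Put price V = K·e^{−rT}·N(−d₂) − S·N(−d₁) = 22.218462 − 16.883532 = 5.334929
Δ = −N(−d₁) = -0.353212

price = 5.334929
Δ = -0.353212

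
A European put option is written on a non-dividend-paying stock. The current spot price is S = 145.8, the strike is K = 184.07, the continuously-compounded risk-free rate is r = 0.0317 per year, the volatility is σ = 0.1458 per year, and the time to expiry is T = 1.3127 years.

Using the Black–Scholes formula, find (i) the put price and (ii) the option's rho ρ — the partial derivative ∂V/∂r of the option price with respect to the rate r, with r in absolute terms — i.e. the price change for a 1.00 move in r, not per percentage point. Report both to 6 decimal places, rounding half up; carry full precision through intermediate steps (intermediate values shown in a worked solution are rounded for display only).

σ√T = 0.1458·√1.3127 = 0.167048
d₁ = (ln(S/K) + (r+σ²/2)T) / (σ√T) = (ln(145.8/184.07) + (0.0317+0.1458²/2)·1.3127) / 0.167048 = (-0.233080 + 0.055565) / 0.167048 = -1.062663
d₂ = d₁ − σ√T = -1.062663 − 0.167048 = -1.229710
e^{−rT} = e^{−0.0317·1.3127} = 0.959241
N(−d₁) = 0.856033,  N(−d₂) = 0.890597
Put price V = K·e^{−rT}·N(−d₂) − S·N(−d₁) = 157.250565 − 124.809542 = 32.441024
ρ = −K·T·e^{−rT}·N(−d₂) = -206.422817

price = 32.441024
ρ = -206.422817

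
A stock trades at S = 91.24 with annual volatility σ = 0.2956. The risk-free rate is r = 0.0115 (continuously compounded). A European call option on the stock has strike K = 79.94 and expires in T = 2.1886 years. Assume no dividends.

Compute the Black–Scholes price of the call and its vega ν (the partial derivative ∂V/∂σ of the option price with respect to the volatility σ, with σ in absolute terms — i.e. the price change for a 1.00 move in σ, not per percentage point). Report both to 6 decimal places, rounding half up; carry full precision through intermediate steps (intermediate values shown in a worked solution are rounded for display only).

price = 22.206386
ν = 45.550662

σ√T = 0.2956·√2.1886 = 0.437308
d₁ = (ln(S/K) + (r+σ²/2)T) / (σ√T) = (ln(91.24/79.94) + (0.0115+0.2956²/2)·2.1886) / 0.437308 = (0.132217 + 0.120788) / 0.437308 = 0.578551
d₂ = d₁ − σ√T = 0.578551 − 0.437308 = 0.141243
e^{−rT} = e^{−0.0115·2.1886} = 0.975145
N(d₁) = 0.718554,  N(d₂) = 0.556161
Call price V = S·N(d₁) − K·e^{−rT}·N(d₂) = 65.560864 − 43.354478 = 22.206386
φ(d₁) = (1/√(2π))·e^{−d₁²/2} = 0.337463
ν = S·φ(d₁)·√T = 45.550662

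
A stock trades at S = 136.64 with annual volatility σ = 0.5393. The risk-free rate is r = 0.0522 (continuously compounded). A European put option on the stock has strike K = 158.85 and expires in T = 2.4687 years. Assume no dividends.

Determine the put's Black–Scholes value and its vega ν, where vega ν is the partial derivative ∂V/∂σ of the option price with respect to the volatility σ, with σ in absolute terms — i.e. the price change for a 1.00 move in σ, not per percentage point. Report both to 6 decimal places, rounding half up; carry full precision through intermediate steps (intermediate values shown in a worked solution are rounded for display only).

price = 46.853841
ν = 79.126596

σ√T = 0.5393·√2.4687 = 0.847353
d₁ = (ln(S/K) + (r+σ²/2)T) / (σ√T) = (ln(136.64/158.85) + (0.0522+0.5393²/2)·2.4687) / 0.847353 = (-0.150611 + 0.487870) / 0.847353 = 0.398015
d₂ = d₁ − σ√T = 0.398015 − 0.847353 = -0.449338
e^{−rT} = e^{−0.0522·2.4687} = 0.879092
N(−d₁) = 0.345310,  N(−d₂) = 0.673406
Put price V = K·e^{−rT}·N(−d₂) − S·N(−d₁) = 94.036938 − 47.183096 = 46.853841
φ(d₁) = (1/√(2π))·e^{−d₁²/2} = 0.368562
ν = S·φ(d₁)·√T = 79.126596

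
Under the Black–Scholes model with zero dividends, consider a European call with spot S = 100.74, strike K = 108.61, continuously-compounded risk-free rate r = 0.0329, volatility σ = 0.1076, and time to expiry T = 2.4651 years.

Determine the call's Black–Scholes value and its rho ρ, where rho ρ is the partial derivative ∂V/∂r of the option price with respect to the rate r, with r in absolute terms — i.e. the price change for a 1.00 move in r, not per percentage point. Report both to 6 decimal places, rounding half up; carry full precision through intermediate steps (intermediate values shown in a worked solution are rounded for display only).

σ√T = 0.1076·√2.4651 = 0.168939
d₁ = (ln(S/K) + (r+σ²/2)T) / (σ√T) = (ln(100.74/108.61) + (0.0329+0.1076²/2)·2.4651) / 0.168939 = (-0.075221 + 0.095372) / 0.168939 = 0.119282
d₂ = d₁ − σ√T = 0.119282 − 0.168939 = -0.049657
e^{−rT} = e^{−0.0329·2.4651} = 0.922100
N(d₁) = 0.547474,  N(d₂) = 0.480198
Call price V = S·N(d₁) − K·e^{−rT}·N(d₂) = 55.152545 − 48.091479 = 7.061066
ρ = K·T·e^{−rT}·N(d₂) = 118.550305

price = 7.061066
ρ = 118.550305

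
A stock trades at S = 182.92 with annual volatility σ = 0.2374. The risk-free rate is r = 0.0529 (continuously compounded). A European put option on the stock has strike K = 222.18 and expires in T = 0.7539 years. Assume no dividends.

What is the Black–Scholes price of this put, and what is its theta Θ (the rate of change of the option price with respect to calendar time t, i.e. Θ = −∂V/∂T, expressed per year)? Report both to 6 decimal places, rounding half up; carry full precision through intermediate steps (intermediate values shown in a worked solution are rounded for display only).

price = 35.901889
Θ = 0.976976

σ√T = 0.2374·√0.7539 = 0.206128
d₁ = (ln(S/K) + (r+σ²/2)T) / (σ√T) = (ln(182.92/222.18) + (0.0529+0.2374²/2)·0.7539) / 0.206128 = (-0.194439 + 0.061126) / 0.206128 = -0.646749
d₂ = d₁ − σ√T = -0.646749 − 0.206128 = -0.852877
e^{−rT} = e^{−0.0529·0.7539} = 0.960903
N(−d₁) = 0.741103,  N(−d₂) = 0.803136
Put price V = K·e^{−rT}·N(−d₂) − S·N(−d₁) = 171.464401 − 135.562512 = 35.901889
φ(d₁) = (1/√(2π))·e^{−d₁²/2} = 0.323654
Θ = −S·φ(d₁)·σ/(2√T) + r·K·e^{−rT}·N(−d₂) = −8.093491 + 9.070467 = 0.976976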